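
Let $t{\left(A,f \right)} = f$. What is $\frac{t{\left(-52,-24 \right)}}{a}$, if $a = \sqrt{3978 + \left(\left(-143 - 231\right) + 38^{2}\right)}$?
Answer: $- \frac{6 \sqrt{1262}}{631} \approx -0.33779$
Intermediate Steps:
$a = 2 \sqrt{1262}$ ($a = \sqrt{3978 + \left(-374 + 1444\right)} = \sqrt{3978 + 1070} = \sqrt{5048} = 2 \sqrt{1262} \approx 71.049$)
$\frac{t{\left(-52,-24 \right)}}{a} = - \frac{24}{2 \sqrt{1262}} = - 24 \frac{\sqrt{1262}}{2524} = - \frac{6 \sqrt{1262}}{631}$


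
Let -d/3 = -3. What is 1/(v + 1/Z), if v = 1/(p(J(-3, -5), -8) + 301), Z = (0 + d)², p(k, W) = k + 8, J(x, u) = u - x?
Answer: 24867/388 ≈ 64.090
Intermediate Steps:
d = 9 (d = -3*(-3) = 9)
p(k, W) = 8 + k
Z = 81 (Z = (0 + 9)² = 9² = 81)
v = 1/307 (v = 1/((8 + (-5 - 1*(-3))) + 301) = 1/((8 + (-5 + 3)) + 301) = 1/((8 - 2) + 301) = 1/(6 + 301) = 1/307 ≈ 0.0032573)
1/(v + 1/Z) = 1/(1/307 + 1/81) = 1/(388/24867) = 24867/388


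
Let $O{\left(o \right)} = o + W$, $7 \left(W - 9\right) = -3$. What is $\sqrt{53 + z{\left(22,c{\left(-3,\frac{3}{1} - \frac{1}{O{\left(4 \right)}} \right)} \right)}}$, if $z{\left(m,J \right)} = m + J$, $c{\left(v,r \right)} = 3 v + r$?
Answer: $\frac{\sqrt{133430}}{44} \approx 8.3018$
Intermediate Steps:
$W = \frac{60}{7}$ ($W = 9 + \frac{1}{7} \left(-3\right) = 9 - \frac{3}{7} = \frac{60}{7} \approx 8.5714$)
$O{\left(o \right)} = \frac{60}{7} + o$ ($O{\left(o \right)} = o + \frac{60}{7} = \frac{60}{7} + o$)
$c{\left(v,r \right)} = r + 3 v$
$z{\left(m,J \right)} = J + m$
$\sqrt{53 + z{\left(22,c{\left(-3,\frac{3}{1} - \frac{1}{O{\left(4 \right)}} \right)} \right)}} = \sqrt{53 + \left(\left(\left(\frac{3}{1} - \frac{1}{\frac{60}{7} + 4}\right) + 3 \left(-3\right)\right) + 22\right)} = \sqrt{53 + \left(\left(\left(3 \cdot 1 - \frac{1}{\frac{88}{7}}\right) - 9\right) + 22\right)} = \sqrt{53 + \left(\left(\left(3 - \frac{7}{88}\right) - 9\right) + 22\right)} = \sqrt{53 + \left(\left(\frac{257}{88} - 9\right) + 22\right)} = \sqrt{53 + \left(- \frac{535}{88} + 22\right)} = \sqrt{53 + \frac{1401}{88}} = \sqrt{\frac{6065}{88}} = \frac{\sqrt{133430}}{44}$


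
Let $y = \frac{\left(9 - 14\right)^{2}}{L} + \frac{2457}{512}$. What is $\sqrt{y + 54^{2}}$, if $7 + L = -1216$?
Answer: $\frac{\sqrt{4473541565842}}{39136} \approx 54.044$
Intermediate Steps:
$L = -1223$ ($L = -7 - 1216 = -1223$)
$y = \frac{2992111}{626176}$ ($y = \frac{\left(9 - 14\right)^{2}}{-1223} + \frac{2457}{512} = \left(-5\right)^{2} \left(- \frac{1}{1223}\right) + 2457 \cdot \frac{1}{512} = 25 \left(- \frac{1}{1223}\right) + \frac{2457}{512} = - \frac{25}{1223} + \frac{2457}{512} = \frac{2992111}{626176} \approx 4.7784$)
$\sqrt{y + 54^{2}} = \sqrt{\frac{2992111}{626176} + 54^{2}} = \sqrt{\frac{2992111}{626176} + 2916} = \sqrt{\frac{1828921327}{626176}} = \frac{\sqrt{4473541565842}}{39136}$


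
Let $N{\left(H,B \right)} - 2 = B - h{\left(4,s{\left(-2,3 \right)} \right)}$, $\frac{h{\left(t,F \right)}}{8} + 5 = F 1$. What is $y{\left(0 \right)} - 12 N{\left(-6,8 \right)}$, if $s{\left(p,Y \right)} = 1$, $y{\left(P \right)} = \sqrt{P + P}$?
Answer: $-504$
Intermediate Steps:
$y{\left(P \right)} = \sqrt{2} \sqrt{P}$ ($y{\left(P \right)} = \sqrt{2 P} = \sqrt{2} \sqrt{P}$)
$h{\left(t,F \right)} = -40 + 8 F$ ($h{\left(t,F \right)} = -40 + 8 F 1 = -40 + 8 F$)
$N{\left(H,B \right)} = 34 + B$ ($N{\left(H,B \right)} = 2 - \left(-40 + 8 - B\right) = 2 + \left(B - \left(-40 + 8\right)\right) = 2 + \left(B - -32\right) = 2 + \left(B + 32\right) = 2 + \left(32 + B\right) = 34 + B$)
$y{\left(0 \right)} - 12 N{\left(-6,8 \right)} = \sqrt{2} \sqrt{0} - 12 \left(34 + 8\right) = \sqrt{2} \cdot 0 - 504 = 0 - 504 = -504$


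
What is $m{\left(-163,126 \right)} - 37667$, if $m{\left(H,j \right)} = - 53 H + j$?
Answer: $-28902$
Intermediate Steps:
$m{\left(H,j \right)} = j - 53 H$
$m{\left(-163,126 \right)} - 37667 = \left(126 - -8639\right) - 37667 = \left(126 + 8639\right) - 37667 = 8765 - 37667 = -28902$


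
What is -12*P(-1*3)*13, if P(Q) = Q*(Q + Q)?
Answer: -2808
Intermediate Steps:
P(Q) = 2*Q**2 (P(Q) = Q*(2*Q) = 2*Q**2)
-12*P(-1*3)*13 = -24*(-1*3)**2*13 = -24*(-3)**2*13 = -24*9*13 = -12*18*13 = -216*13 = -2808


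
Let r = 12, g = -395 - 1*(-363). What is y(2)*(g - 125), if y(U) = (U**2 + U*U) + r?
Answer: -3140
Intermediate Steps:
g = -32 (g = -395 + 363 = -32)
y(U) = 12 + 2*U**2 (y(U) = (U**2 + U*U) + 12 = (U**2 + U**2) + 12 = 2*U**2 + 12 = 12 + 2*U**2)
y(2)*(g - 125) = (12 + 2*2**2)*(-32 - 125) = (12 + 2*4)*(-157) = (12 + 8)*(-157) = 20*(-157) = -3140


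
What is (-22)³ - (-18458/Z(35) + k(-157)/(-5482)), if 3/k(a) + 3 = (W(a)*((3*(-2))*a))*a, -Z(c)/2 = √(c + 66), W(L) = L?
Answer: -451789330587759/42429501370 - 9229*√101/101 ≈ -11566.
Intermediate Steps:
Z(c) = -2*√(66 + c) (Z(c) = -2*√(c + 66) = -2*√(66 + c))
k(a) = 3/(-3 - 6*a³) (k(a) = 3/(-3 + (a*((3*(-2))*a))*a) = 3/(-3 + (a*(-6*a))*a) = 3/(-3 + (-6*a²)*a) = 3/(-3 - 6*a³))
(-22)³ - (-18458/Z(35) + k(-157)/(-5482)) = (-22)³ - (-18458*(-1/(2*√(66 + 35))) - 1/(1 + 2*(-157)³)/(-5482)) = -10648 - (-18458*(-√101/202) - 1/(1 + 2*(-3869893))*(-1/5482)) = -10648 - (-(-9229)*√101/101 - 1/(1 - 7739786)*(-1/5482)) = -10648 - (9229*√101/101 - 1/(-7739785)*(-1/5482)) = -10648 - (9229*√101/101 - 1*(-1/7739785)*(-1/5482)) = -10648 - (9229*√101/101 + (1/7739785)*(-1/5482)) = -10648 - (9229*√101/101 - 1/42429501370) = -10648 - (-1/42429501370 + 9229*√101/101) = -10648 + (1/42429501370 - 9229*√101/101) = -451789330587759/42429501370 - 9229*√101/101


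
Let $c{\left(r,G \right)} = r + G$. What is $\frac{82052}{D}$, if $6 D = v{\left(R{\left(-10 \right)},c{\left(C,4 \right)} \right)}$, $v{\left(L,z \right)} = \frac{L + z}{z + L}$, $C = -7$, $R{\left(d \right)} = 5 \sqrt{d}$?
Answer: $492312$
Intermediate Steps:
$c{\left(r,G \right)} = G + r$
$v{\left(L,z \right)} = 1$ ($v{\left(L,z \right)} = \frac{L + z}{L + z} = 1$)
$D = \frac{1}{6}$ ($D = \frac{1}{6} \cdot 1 = \frac{1}{6} \approx 0.16667$)
$\frac{82052}{D} = 82052 \frac{1}{\frac{1}{6}} = 82052 \cdot 6 = 492312$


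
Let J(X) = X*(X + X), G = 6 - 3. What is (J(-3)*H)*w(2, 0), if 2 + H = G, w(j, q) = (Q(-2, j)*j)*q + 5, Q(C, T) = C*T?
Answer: 90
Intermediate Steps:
G = 3
J(X) = 2*X² (J(X) = X*(2*X) = 2*X²)
w(j, q) = 5 - 2*q*j² (w(j, q) = ((-2*j)*j)*q + 5 = (-2*j²)*q + 5 = -2*q*j² + 5 = 5 - 2*q*j²)
H = 1 (H = -2 + 3 = 1)
(J(-3)*H)*w(2, 0) = ((2*(-3)²)*1)*(5 - 2*0*2²) = ((2*9)*1)*(5 - 2*0*4) = (18*1)*(5 + 0) = 18*5 = 90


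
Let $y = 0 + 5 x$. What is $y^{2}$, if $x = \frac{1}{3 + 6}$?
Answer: $\frac{25}{81} \approx 0.30864$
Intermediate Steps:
$x = \frac{1}{9} \approx 0.11111$
$y = \frac{5}{9}$ ($y = 0 + 5 \cdot \frac{1}{9} = 0 + \frac{5}{9} = \frac{5}{9} \approx 0.55556$)
$y^{2} = \left(\frac{5}{9}\right)^{2} = \frac{25}{81}$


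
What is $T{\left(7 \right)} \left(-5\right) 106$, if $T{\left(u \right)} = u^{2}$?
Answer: $-25970$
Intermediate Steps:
$T{\left(7 \right)} \left(-5\right) 106 = 7^{2} \left(-5\right) 106 = 49 \left(-5\right) 106 = \left(-245\right) 106 = -25970$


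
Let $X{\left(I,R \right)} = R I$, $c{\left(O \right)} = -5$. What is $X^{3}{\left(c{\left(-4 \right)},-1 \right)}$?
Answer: $125$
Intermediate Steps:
$X{\left(I,R \right)} = I R$
$X^{3}{\left(c{\left(-4 \right)},-1 \right)} = \left(\left(-5\right) \left(-1\right)\right)^{3} = 5^{3} = 125$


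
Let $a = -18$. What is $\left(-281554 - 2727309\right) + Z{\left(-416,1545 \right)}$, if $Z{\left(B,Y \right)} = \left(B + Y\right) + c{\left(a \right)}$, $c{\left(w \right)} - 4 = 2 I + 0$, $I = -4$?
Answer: $-3007738$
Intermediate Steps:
$c{\left(w \right)} = -4$ ($c{\left(w \right)} = 4 + \left(2 \left(-4\right) + 0\right) = 4 + \left(-8 + 0\right) = 4 - 8 = -4$)
$Z{\left(B,Y \right)} = -4 + B + Y$ ($Z{\left(B,Y \right)} = \left(B + Y\right) - 4 = -4 + B + Y$)
$\left(-281554 - 2727309\right) + Z{\left(-416,1545 \right)} = \left(-281554 - 2727309\right) - -1125 = -3008863 + 1125 = -3007738$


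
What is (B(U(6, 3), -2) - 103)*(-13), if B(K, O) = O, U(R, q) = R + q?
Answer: 1365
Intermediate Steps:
(B(U(6, 3), -2) - 103)*(-13) = (-2 - 103)*(-13) = -105*(-13) = 1365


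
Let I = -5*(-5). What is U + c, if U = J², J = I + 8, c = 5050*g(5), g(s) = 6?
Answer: 31389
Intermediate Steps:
I = 25
c = 30300 (c = 5050*6 = 30300)
J = 33 (J = 25 + 8 = 33)
U = 1089 (U = 33² = 1089)
U + c = 1089 + 30300 = 31389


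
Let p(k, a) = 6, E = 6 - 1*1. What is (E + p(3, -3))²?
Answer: 121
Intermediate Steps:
E = 5 (E = 6 - 1 = 5)
(E + p(3, -3))² = (5 + 6)² = 11² = 121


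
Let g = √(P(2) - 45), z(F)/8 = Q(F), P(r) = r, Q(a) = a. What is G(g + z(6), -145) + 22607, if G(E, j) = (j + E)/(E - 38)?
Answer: 3231874/143 + 107*I*√43/143 ≈ 22601.0 + 4.9066*I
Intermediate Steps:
z(F) = 8*F
g = I*√43 (g = √(2 - 45) = √(-43) = I*√43 ≈ 6.5574*I)
G(E, j) = (E + j)/(-38 + E)
G(g + z(6), -145) + 22607 = ((I*√43 + 8*6) - 145)/(-38 + (I*√43 + 8*6)) + 22607 = ((I*√43 + 48) - 145)/(-38 + (I*√43 + 48)) + 22607 = ((48 + I*√43) - 145)/(-38 + (48 + I*√43)) + 22607 = (-97 + I*√43)/(10 + I*√43) + 22607 = 22607 + (-97 + I*√43)/(10 + I*√43)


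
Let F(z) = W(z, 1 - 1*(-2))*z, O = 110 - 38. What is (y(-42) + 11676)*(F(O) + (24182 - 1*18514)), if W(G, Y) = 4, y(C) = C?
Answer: 69292104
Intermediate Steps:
O = 72
F(z) = 4*z
(y(-42) + 11676)*(F(O) + (24182 - 1*18514)) = (-42 + 11676)*(4*72 + (24182 - 1*18514)) = 11634*(288 + (24182 - 18514)) = 11634*(288 + 5668) = 11634*5956 = 69292104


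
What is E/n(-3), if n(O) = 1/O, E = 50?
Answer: -150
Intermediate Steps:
E/n(-3) = 50/(1/(-3)) = 50/(-1/3) = 50*(-3) = -150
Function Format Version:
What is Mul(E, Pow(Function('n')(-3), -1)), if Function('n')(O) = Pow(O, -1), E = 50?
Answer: -150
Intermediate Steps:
Mul(E, Pow(Function('n')(-3), -1)) = Mul(50, Pow(Pow(-3, -1), -1)) = Mul(50, Pow(Rational(-1, 3), -1)) = Mul(50, -3) = -150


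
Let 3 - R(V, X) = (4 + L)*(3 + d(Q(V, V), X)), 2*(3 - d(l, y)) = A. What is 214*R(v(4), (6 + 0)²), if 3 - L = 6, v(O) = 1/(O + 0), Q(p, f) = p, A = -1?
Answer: -749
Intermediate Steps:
d(l, y) = 7/2 (d(l, y) = 3 - ½*(-1) = 3 + ½ = 7/2)
v(O) = 1/O
L = -3 (L = 3 - 1*6 = 3 - 6 = -3)
R(V, X) = -7/2 (R(V, X) = 3 - (4 - 3)*(3 + 7/2) = 3 - 13/2 = -7/2)
214*R(v(4), (6 + 0)²) = 214*(-7/2) = -749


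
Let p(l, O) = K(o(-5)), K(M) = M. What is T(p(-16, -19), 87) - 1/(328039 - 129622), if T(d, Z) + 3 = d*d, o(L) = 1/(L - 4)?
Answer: -16005665/5357259 ≈ -2.9877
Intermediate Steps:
o(L) = 1/(-4 + L)
p(l, O) = -⅑ (p(l, O) = 1/(-4 - 5) = 1/(-9) = -⅑)
T(d, Z) = -3 + d² (T(d, Z) = -3 + d*d = -3 + d²)
T(p(-16, -19), 87) - 1/(328039 - 129622) = (-3 + (-⅑)²) - 1/(328039 - 129622) = (-3 + 1/81) - 1/198417 = -242/81 - 1*1/198417 = -242/81 - 1/198417 = -16005665/5357259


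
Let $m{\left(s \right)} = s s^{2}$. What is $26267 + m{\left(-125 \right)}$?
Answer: $-1926858$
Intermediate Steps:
$m{\left(s \right)} = s^{3}$
$26267 + m{\left(-125 \right)} = 26267 + \left(-125\right)^{3} = 26267 - 1953125 = -1926858$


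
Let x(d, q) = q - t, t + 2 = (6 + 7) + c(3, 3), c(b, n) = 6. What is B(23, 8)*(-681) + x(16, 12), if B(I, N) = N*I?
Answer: -125309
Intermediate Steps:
t = 17 (t = -2 + ((6 + 7) + 6) = -2 + (13 + 6) = -2 + 19 = 17)
B(I, N) = I*N
x(d, q) = -17 + q (x(d, q) = q - 1*17 = q - 17 = -17 + q)
B(23, 8)*(-681) + x(16, 12) = (23*8)*(-681) + (-17 + 12) = 184*(-681) - 5 = -125304 - 5 = -125309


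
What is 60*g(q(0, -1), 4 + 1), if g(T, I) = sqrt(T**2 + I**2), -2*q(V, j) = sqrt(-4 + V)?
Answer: 120*sqrt(6) ≈ 293.94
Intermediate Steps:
q(V, j) = -sqrt(-4 + V)/2
g(T, I) = sqrt(I**2 + T**2)
60*g(q(0, -1), 4 + 1) = 60*sqrt((4 + 1)**2 + (-sqrt(-4 + 0)/2)**2) = 60*sqrt(5**2 + (-I)**2) = 60*sqrt(25 + (-I)**2) = 60*sqrt(25 - 1) = 60*sqrt(24) = 60*(2*sqrt(6)) = 120*sqrt(6)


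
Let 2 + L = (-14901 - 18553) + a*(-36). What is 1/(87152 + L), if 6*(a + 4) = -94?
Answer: 1/54404 ≈ 1.8381e-5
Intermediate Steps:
a = -59/3 (a = -4 + (⅙)*(-94) = -4 - 47/3 = -59/3 ≈ -19.667)
L = -32748 (L = -2 + ((-14901 - 18553) - 59/3*(-36)) = -2 + (-33454 + 708) = -2 - 32746 = -32748)
1/(87152 + L) = 1/(87152 - 32748) = 1/54404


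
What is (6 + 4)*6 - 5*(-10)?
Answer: 110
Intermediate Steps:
(6 + 4)*6 - 5*(-10) = 10*6 + 50 = 60 + 50 = 110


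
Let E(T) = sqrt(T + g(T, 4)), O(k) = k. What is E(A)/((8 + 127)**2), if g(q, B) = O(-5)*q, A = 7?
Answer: 2*I*sqrt(7)/18225 ≈ 0.00029034*I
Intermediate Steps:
g(q, B) = -5*q
E(T) = 2*sqrt(-T) (E(T) = sqrt(T - 5*T) = sqrt(-4*T) = 2*sqrt(-T))
E(A)/((8 + 127)**2) = (2*sqrt(-1*7))/((8 + 127)**2) = (2*sqrt(-7))/(135**2) = (2*(I*sqrt(7)))/18225 = (2*I*sqrt(7))*(1/18225) = 2*I*sqrt(7)/18225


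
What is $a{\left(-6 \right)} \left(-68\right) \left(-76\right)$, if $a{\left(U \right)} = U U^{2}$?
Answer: $-1116288$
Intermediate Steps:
$a{\left(U \right)} = U^{3}$
$a{\left(-6 \right)} \left(-68\right) \left(-76\right) = \left(-6\right)^{3} \left(-68\right) \left(-76\right) = \left(-216\right) \left(-68\right) \left(-76\right) = 14688 \left(-76\right) = -1116288$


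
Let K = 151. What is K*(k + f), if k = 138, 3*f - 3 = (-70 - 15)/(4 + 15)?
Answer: 1183538/57 ≈ 20764.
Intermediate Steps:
f = -28/57 (f = 1 + ((-70 - 15)/(4 + 15))/3 = 1 + (-85/19)/3 = 1 + (-85*1/19)/3 = 1 + (1/3)*(-85/19) = 1 - 85/57 = -28/57 ≈ -0.49123)
K*(k + f) = 151*(138 - 28/57) = 151*(7838/57) = 1183538/57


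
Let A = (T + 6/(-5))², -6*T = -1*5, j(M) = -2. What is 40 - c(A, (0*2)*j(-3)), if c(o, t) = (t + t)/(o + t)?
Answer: 40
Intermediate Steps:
T = ⅚ (T = -(-1)*5/6 = -⅙*(-5) = ⅚ ≈ 0.83333)
A = 121/900 (A = (⅚ + 6/(-5))² = (⅚ + 6*(-⅕))² = (⅚ - 6/5)² = (-11/30)² = 121/900 ≈ 0.13444)
c(o, t) = 2*t/(o + t) (c(o, t) = (2*t)/(o + t) = 2*t/(o + t))
40 - c(A, (0*2)*j(-3)) = 40 - 2*(0*2)*(-2)/(121/900 + (0*2)*(-2)) = 40 - 2*0*(-2)/(121/900 + 0*(-2)) = 40 - 2*0/(121/900 + 0) = 40 - 2*0/121/900 = 40 - 2*0*900/121 = 40 - 1*0 = 40 + 0 = 40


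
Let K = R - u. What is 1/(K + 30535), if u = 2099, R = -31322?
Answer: -1/2886 ≈ -0.00034650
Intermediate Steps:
K = -33421 (K = -31322 - 1*2099 = -31322 - 2099 = -33421)
1/(K + 30535) = 1/(-33421 + 30535) = 1/(-2886) = -1/2886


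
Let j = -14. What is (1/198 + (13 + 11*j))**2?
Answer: 779358889/39204 ≈ 19880.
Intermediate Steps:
(1/198 + (13 + 11*j))**2 = (1/198 + (13 + 11*(-14)))**2 = (1/198 + (13 - 154))**2 = (1/198 - 141)**2 = (-27917/198)**2 = 779358889/39204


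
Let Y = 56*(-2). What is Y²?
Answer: 12544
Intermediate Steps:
Y = -112
Y² = (-112)² = 12544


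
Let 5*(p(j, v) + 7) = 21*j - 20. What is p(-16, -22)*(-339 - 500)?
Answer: 328049/5 ≈ 65610.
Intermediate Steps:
p(j, v) = -11 + 21*j/5 (p(j, v) = -7 + (21*j - 20)/5 = -7 + (-20 + 21*j)/5 = -7 + (-4 + 21*j/5) = -11 + 21*j/5)
p(-16, -22)*(-339 - 500) = (-11 + (21/5)*(-16))*(-339 - 500) = (-11 - 336/5)*(-839) = -391/5*(-839) = 328049/5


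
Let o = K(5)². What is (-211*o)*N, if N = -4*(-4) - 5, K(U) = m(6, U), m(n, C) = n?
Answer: -83556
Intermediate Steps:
K(U) = 6
N = 11 (N = 16 - 5 = 11)
o = 36 (o = 6² = 36)
(-211*o)*N = -211*36*11 = -7596*11 = -83556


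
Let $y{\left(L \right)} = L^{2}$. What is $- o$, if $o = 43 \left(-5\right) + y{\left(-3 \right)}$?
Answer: $206$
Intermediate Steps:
$o = -206$ ($o = 43 \left(-5\right) + \left(-3\right)^{2} = -215 + 9 = -206$)
$- o = \left(-1\right) \left(-206\right) = 206$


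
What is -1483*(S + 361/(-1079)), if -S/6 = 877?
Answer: 8420561497/1079 ≈ 7.8040e+6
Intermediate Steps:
S = -5262 (S = -6*877 = -5262)
-1483*(S + 361/(-1079)) = -1483*(-5262 + 361/(-1079)) = -1483*(-5262 + 361*(-1/1079)) = -1483*(-5262 - 361/1079) = -1483*(-5678059/1079) = 8420561497/1079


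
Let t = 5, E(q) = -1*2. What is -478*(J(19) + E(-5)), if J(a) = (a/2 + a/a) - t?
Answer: -1673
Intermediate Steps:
E(q) = -2
J(a) = -4 + a/2 (J(a) = (a/2 + a/a) - 1*5 = (a*(½) + 1) - 5 = (a/2 + 1) - 5 = (1 + a/2) - 5 = -4 + a/2)
-478*(J(19) + E(-5)) = -478*((-4 + (½)*19) - 2) = -478*((-4 + 19/2) - 2) = -478*(11/2 - 2) = -478*7/2 = -1673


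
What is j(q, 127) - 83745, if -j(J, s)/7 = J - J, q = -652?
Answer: -83745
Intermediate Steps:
j(J, s) = 0 (j(J, s) = -7*(J - J) = -7*0 = 0)
j(q, 127) - 83745 = 0 - 83745 = -83745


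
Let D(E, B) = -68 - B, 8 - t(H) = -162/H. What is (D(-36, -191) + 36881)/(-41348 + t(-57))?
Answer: -351538/392757 ≈ -0.89505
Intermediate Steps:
t(H) = 8 + 162/H (t(H) = 8 - (-162)/H = 8 + 162/H)
(D(-36, -191) + 36881)/(-41348 + t(-57)) = ((-68 - 1*(-191)) + 36881)/(-41348 + (8 + 162/(-57))) = ((-68 + 191) + 36881)/(-41348 + (8 + 162*(-1/57))) = (123 + 36881)/(-41348 + (8 - 54/19)) = 37004/(-41348 + 98/19) = 37004/(-785514/19) = 37004*(-19/785514) = -351538/392757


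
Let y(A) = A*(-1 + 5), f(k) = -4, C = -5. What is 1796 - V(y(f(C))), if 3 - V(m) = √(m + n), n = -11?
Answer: 1793 + 3*I*√3 ≈ 1793.0 + 5.1962*I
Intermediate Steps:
y(A) = 4*A (y(A) = A*4 = 4*A)
V(m) = 3 - √(-11 + m) (V(m) = 3 - √(m - 11) = 3 - √(-11 + m))
1796 - V(y(f(C))) = 1796 - (3 - √(-11 + 4*(-4))) = 1796 - (3 - √(-11 - 16)) = 1796 - (3 - √(-27)) = 1796 - (3 - 3*I*√3) = 1796 + (-3 + 3*I*√3) = 1793 + 3*I*√3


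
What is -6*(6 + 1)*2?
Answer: -84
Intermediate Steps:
-6*(6 + 1)*2 = -6*7*2 = -42*2 = -84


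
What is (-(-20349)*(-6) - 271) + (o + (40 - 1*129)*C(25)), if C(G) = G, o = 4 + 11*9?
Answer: -124487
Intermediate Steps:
o = 103 (o = 4 + 99 = 103)
(-(-20349)*(-6) - 271) + (o + (40 - 1*129)*C(25)) = (-(-20349)*(-6) - 271) + (103 + (40 - 1*129)*25) = (-399*306 - 271) + (103 + (40 - 129)*25) = (-122094 - 271) + (103 - 89*25) = -122365 + (103 - 2225) = -122365 - 2122 = -124487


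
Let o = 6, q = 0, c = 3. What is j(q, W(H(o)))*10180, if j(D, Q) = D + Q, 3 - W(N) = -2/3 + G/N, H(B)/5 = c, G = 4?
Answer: 34612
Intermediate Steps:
H(B) = 15 (H(B) = 5*3 = 15)
W(N) = 11/3 - 4/N (W(N) = 3 - (-2/3 + 4/N) = 3 + (2/3 - 4/N) = 11/3 - 4/N)
j(q, W(H(o)))*10180 = (0 + (11/3 - 4/15))*10180 = (0 + 17/5)*10180 = (17/5)*10180 = 34612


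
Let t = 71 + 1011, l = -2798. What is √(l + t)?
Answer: 2*I*√429 ≈ 41.425*I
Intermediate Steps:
t = 1082
√(l + t) = √(-2798 + 1082) = √(-1716) = 2*I*√429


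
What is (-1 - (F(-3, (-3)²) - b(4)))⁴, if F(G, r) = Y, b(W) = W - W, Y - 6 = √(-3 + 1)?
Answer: (7 + I*√2)⁴ ≈ 1817.0 + 1861.1*I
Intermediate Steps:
Y = 6 + I*√2 (Y = 6 + √(-3 + 1) = 6 + √(-2) = 6 + I*√2 ≈ 6.0 + 1.4142*I)
b(W) = 0
F(G, r) = 6 + I*√2
(-1 - (F(-3, (-3)²) - b(4)))⁴ = (-1 - ((6 + I*√2) - 1*0))⁴ = (-1 - ((6 + I*√2) + 0))⁴ = (-1 - (6 + I*√2))⁴ = (-1 + (-6 - I*√2))⁴ = (-7 - I*√2)⁴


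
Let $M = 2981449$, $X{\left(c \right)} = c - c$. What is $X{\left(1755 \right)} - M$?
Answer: $-2981449$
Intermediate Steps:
$X{\left(c \right)} = 0$
$X{\left(1755 \right)} - M = 0 - 2981449 = -2981449$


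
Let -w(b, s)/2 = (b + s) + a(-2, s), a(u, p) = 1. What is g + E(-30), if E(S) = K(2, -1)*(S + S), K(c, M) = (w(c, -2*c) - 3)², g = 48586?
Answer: 48526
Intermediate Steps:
w(b, s) = -2 - 2*b - 2*s (w(b, s) = -2*((b + s) + 1) = -2*(1 + b + s) = -2 - 2*b - 2*s)
K(c, M) = (-5 + 2*c)² (K(c, M) = ((-2 - 2*c - (-4)*c) - 3)² = ((-2 - 2*c + 4*c) - 3)² = ((-2 + 2*c) - 3)² = (-5 + 2*c)²)
E(S) = 2*S (E(S) = (-5 + 2*2)²*(S + S) = (-5 + 4)²*(2*S) = (-1)²*(2*S) = 1*(2*S) = 2*S)
g + E(-30) = 48586 + 2*(-30) = 48586 - 60 = 48526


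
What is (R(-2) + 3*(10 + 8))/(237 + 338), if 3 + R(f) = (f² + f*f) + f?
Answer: 57/575 ≈ 0.099130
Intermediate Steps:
R(f) = -3 + f + 2*f² (R(f) = -3 + ((f² + f*f) + f) = -3 + ((f² + f²) + f) = -3 + (2*f² + f) = -3 + (f + 2*f²) = -3 + f + 2*f²)
(R(-2) + 3*(10 + 8))/(237 + 338) = ((-3 - 2 + 2*(-2)²) + 3*(10 + 8))/(237 + 338) = ((-3 - 2 + 2*4) + 3*18)/575 = ((-3 - 2 + 8) + 54)*(1/575) = (3 + 54)*(1/575) = 57*(1/575) = 57/575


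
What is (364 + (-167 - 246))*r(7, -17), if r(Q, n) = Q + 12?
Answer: -931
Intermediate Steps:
r(Q, n) = 12 + Q
(364 + (-167 - 246))*r(7, -17) = (364 + (-167 - 246))*(12 + 7) = (364 - 413)*19 = -49*19 = -931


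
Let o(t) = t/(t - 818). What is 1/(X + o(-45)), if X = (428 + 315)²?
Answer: 863/476418332 ≈ 1.8114e-6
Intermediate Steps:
o(t) = t/(-818 + t)
X = 552049 (X = 743² = 552049)
1/(X + o(-45)) = 1/(552049 - 45/(-818 - 45)) = 1/(552049 - 45/(-863)) = 1/(552049 - 45*(-1/863)) = 1/(552049 + 45/863) = 1/(476418332/863) = 863/476418332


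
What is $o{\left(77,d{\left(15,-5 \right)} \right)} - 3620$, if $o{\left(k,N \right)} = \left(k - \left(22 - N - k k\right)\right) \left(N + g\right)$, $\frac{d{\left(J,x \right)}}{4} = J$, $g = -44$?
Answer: $93084$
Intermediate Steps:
$d{\left(J,x \right)} = 4 J$
$o{\left(k,N \right)} = \left(-44 + N\right) \left(-22 + N + k + k^{2}\right)$ ($o{\left(k,N \right)} = \left(k - \left(22 - N - k k\right)\right) \left(N - 44\right) = \left(k - \left(22 - N - k^{2}\right)\right) \left(-44 + N\right) = \left(k + \left(-22 + N + k^{2}\right)\right) \left(-44 + N\right) = \left(-22 + N + k + k^{2}\right) \left(-44 + N\right) = \left(-44 + N\right) \left(-22 + N + k + k^{2}\right)$)
$o{\left(77,d{\left(15,-5 \right)} \right)} - 3620 = \left(968 + \left(4 \cdot 15\right)^{2} - 66 \cdot 4 \cdot 15 - 3388 - 44 \cdot 77^{2} + 4 \cdot 15 \cdot 77 + 4 \cdot 15 \cdot 77^{2}\right) - 3620 = \left(968 + 60^{2} - 3960 - 3388 - 260876 + 60 \cdot 77 + 60 \cdot 5929\right) - 3620 = \left(968 + 3600 - 3960 - 3388 - 260876 + 4620 + 355740\right) - 3620 = 96704 - 3620 = 93084$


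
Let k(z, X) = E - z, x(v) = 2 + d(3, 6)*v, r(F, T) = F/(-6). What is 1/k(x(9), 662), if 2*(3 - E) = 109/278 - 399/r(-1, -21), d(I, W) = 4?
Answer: 556/645963 ≈ 0.00086073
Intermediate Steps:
r(F, T) = -F/6 (r(F, T) = F*(-1/6) = -F/6)
E = 667091/556 (E = 3 - (109/278 - 399/((-1/6*(-1))))/2 = 3 - (109*(1/278) - 399/1/6)/2 = 3 - (109/278 - 399*6)/2 = 3 - (109/278 - 2394)/2 = 3 - 1/2*(-665423/278) = 3 + 665423/556 = 667091/556 ≈ 1199.8)
x(v) = 2 + 4*v
k(z, X) = 667091/556 - z
1/k(x(9), 662) = 1/(667091/556 - (2 + 4*9)) = 1/(667091/556 - (2 + 36)) = 1/(667091/556 - 1*38) = 1/(667091/556 - 38) = 1/(645963/556) = 556/645963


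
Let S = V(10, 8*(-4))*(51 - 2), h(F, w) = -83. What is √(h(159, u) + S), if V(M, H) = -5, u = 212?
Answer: 2*I*√82 ≈ 18.111*I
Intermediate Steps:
S = -245 (S = -5*(51 - 2) = -5*49 = -245)
√(h(159, u) + S) = √(-83 - 245) = √(-328) = 2*I*√82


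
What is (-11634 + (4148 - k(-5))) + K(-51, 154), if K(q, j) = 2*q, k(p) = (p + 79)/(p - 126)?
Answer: -993954/131 ≈ -7587.4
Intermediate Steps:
k(p) = (79 + p)/(-126 + p)
(-11634 + (4148 - k(-5))) + K(-51, 154) = (-11634 + (4148 - (79 - 5)/(-126 - 5))) + 2*(-51) = (-11634 + (4148 - 74/(-131))) - 102 = (-11634 + (4148 - (-1)*74/131)) - 102 = (-11634 + (4148 - 1*(-74/131))) - 102 = (-11634 + (4148 + 74/131)) - 102 = (-11634 + 543462/131) - 102 = -980592/131 - 102 = -993954/131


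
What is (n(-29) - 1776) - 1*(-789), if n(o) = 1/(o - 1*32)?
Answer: -60208/61 ≈ -987.02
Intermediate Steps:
n(o) = 1/(-32 + o) (n(o) = 1/(o - 32) = 1/(-32 + o))
(n(-29) - 1776) - 1*(-789) = (1/(-32 - 29) - 1776) - 1*(-789) = (1/(-61) - 1776) + 789 = (-1/61 - 1776) + 789 = -108337/61 + 789 = -60208/61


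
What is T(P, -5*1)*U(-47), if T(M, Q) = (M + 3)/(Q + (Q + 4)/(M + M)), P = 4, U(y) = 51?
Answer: -2856/41 ≈ -69.659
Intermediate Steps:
T(M, Q) = (3 + M)/(Q + (4 + Q)/(2*M)) (T(M, Q) = (3 + M)/(Q + (4 + Q)/((2*M))) = (3 + M)/(Q + (4 + Q)*(1/(2*M))) = (3 + M)/(Q + (4 + Q)/(2*M)))
T(P, -5*1)*U(-47) = (2*4*(3 + 4)/(4 - 5*1 + 2*4*(-5*1)))*51 = (2*4*7/(4 - 5 + 2*4*(-5)))*51 = (2*4*7/(4 - 5 - 40))*51 = (2*4*7/(-41))*51 = (2*4*(-1/41)*7)*51 = -56/41*51 = -2856/41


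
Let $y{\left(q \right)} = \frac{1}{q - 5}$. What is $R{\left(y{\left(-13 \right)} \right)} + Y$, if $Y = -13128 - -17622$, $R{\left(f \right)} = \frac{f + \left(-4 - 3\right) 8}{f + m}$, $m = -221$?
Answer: $\frac{17882635}{3979} \approx 4494.3$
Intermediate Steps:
$y{\left(q \right)} = \frac{1}{-5 + q}$
$R{\left(f \right)} = \frac{-56 + f}{-221 + f}$ ($R{\left(f \right)} = \frac{f + \left(-4 - 3\right) 8}{f - 221} = \frac{f - 56}{-221 + f} = \frac{-56 + f}{-221 + f}$)
$Y = 4494$ ($Y = -13128 + 17622 = 4494$)
$R{\left(y{\left(-13 \right)} \right)} + Y = \frac{-56 + \frac{1}{-5 - 13}}{-221 + \frac{1}{-5 - 13}} + 4494 = \frac{-56 + \frac{1}{-18}}{-221 + \frac{1}{-18}} + 4494 = \frac{-56 - \frac{1}{18}}{-221 - \frac{1}{18}} + 4494 = \frac{1}{- \frac{3979}{18}} \left(- \frac{1009}{18}\right) + 4494 = \left(- \frac{18}{3979}\right) \left(- \frac{1009}{18}\right) + 4494 = \frac{1009}{3979} + 4494 = \frac{17882635}{3979}$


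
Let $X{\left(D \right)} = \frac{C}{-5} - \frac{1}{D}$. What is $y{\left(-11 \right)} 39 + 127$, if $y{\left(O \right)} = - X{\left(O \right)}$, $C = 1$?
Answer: $\frac{7219}{55} \approx 131.25$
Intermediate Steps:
$X{\left(D \right)} = - \frac{1}{5} - \frac{1}{D}$ ($X{\left(D \right)} = 1 \frac{1}{-5} - \frac{1}{D} = 1 \left(- \frac{1}{5}\right) - \frac{1}{D} = - \frac{1}{5} - \frac{1}{D}$)
$y{\left(O \right)} = - \frac{-5 - O}{5 O}$
$y{\left(-11 \right)} 39 + 127 = \frac{5 - 11}{5 \left(-11\right)} 39 + 127 = \frac{1}{5} \left(- \frac{1}{11}\right) \left(-6\right) 39 + 127 = \frac{6}{55} \cdot 39 + 127 = \frac{234}{55} + 127 = \frac{7219}{55}$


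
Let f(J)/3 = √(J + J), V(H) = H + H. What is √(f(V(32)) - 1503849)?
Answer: √(-1503849 + 24*√2) ≈ 1226.3*I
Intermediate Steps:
V(H) = 2*H
f(J) = 3*√2*√J (f(J) = 3*√(J + J) = 3*√(2*J) = 3*(√2*√J) = 3*√2*√J)
√(f(V(32)) - 1503849) = √(3*√2*√(2*32) - 1503849) = √(3*√2*√64 - 1503849) = √(3*√2*8 - 1503849) = √(24*√2 - 1503849) = √(-1503849 + 24*√2)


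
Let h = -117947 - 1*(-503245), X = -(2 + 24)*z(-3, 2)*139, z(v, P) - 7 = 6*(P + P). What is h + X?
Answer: 273264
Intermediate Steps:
z(v, P) = 7 + 12*P (z(v, P) = 7 + 6*(P + P) = 7 + 6*(2*P) = 7 + 12*P)
X = -112034 (X = -(2 + 24)*(7 + 12*2)*139 = -26*(7 + 24)*139 = -26*31*139 = -806*139 = -1*112034 = -112034)
h = 385298 (h = -117947 + 503245 = 385298)
h + X = 385298 - 112034 = 273264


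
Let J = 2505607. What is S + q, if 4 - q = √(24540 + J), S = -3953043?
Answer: -3953039 - √2530147 ≈ -3.9546e+6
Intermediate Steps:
q = 4 - √2530147 (q = 4 - √(24540 + 2505607) = 4 - √2530147 ≈ -1586.6)
S + q = -3953043 + (4 - √2530147) = -3953039 - √2530147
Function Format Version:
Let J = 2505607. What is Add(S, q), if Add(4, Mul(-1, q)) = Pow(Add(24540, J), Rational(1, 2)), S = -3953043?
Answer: Add(-3953039, Mul(-1, Pow(2530147, Rational(1, 2)))) ≈ -3.9546e+6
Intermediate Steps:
q = Add(4, Mul(-1, Pow(2530147, Rational(1, 2)))) (q = Add(4, Mul(-1, Pow(Add(24540, 2505607), Rational(1, 2)))) = Add(4, Mul(-1, Pow(2530147, Rational(1, 2)))) ≈ -1586.6)
Add(S, q) = Add(-3953043, Add(4, Mul(-1, Pow(2530147, Rational(1, 2))))) = Add(-3953039, Mul(-1, Pow(2530147, Rational(1, 2))))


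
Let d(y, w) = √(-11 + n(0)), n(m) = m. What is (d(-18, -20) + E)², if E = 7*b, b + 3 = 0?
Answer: (21 - I*√11)² ≈ 430.0 - 139.3*I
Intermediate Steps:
b = -3 (b = -3 + 0 = -3)
E = -21 (E = 7*(-3) = -21)
d(y, w) = I*√11 (d(y, w) = √(-11 + 0) = √(-11) = I*√11)
(d(-18, -20) + E)² = (I*√11 - 21)² = (-21 + I*√11)²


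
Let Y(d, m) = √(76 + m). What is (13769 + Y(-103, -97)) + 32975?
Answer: 46744 + I*√21 ≈ 46744.0 + 4.5826*I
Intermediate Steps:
(13769 + Y(-103, -97)) + 32975 = (13769 + √(76 - 97)) + 32975 = (13769 + √(-21)) + 32975 = (13769 + I*√21) + 32975 = 46744 + I*√21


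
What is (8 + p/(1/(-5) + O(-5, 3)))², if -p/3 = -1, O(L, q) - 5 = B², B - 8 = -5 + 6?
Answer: 1320201/20449 ≈ 64.561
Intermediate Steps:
B = 9 (B = 8 + (-5 + 6) = 8 + 1 = 9)
O(L, q) = 86 (O(L, q) = 5 + 9² = 5 + 81 = 86)
p = 3 (p = -3*(-1) = 3)
(8 + p/(1/(-5) + O(-5, 3)))² = (8 + 3/(1/(-5) + 86))² = (8 + 3/(-⅕ + 86))² = (8 + 3/(429/5))² = (8 + 3*(5/429))² = (8 + 5/143)² = (1149/143)² = 1320201/20449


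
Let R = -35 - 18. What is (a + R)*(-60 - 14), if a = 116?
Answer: -4662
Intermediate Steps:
R = -53
(a + R)*(-60 - 14) = (116 - 53)*(-60 - 14) = 63*(-74) = -4662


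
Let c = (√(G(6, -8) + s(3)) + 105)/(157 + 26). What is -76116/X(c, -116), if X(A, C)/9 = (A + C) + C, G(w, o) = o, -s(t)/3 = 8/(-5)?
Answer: 327731519460/8968036021 + 6190768*I*√5/8968036021 ≈ 36.544 + 0.0015436*I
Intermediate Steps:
s(t) = 24/5 (s(t) = -24/(-5) = -24*(-1)/5 = -3*(-8/5) = 24/5)
c = 35/61 + 4*I*√5/915 (c = (√(-8 + 24/5) + 105)/(157 + 26) = (√(-16/5) + 105)/183 = (4*I*√5/5 + 105)*(1/183) = (105 + 4*I*√5/5)*(1/183) = 35/61 + 4*I*√5/915 ≈ 0.57377 + 0.0097752*I)
X(A, C) = 9*A + 18*C (X(A, C) = 9*((A + C) + C) = 9*(A + 2*C) = 9*A + 18*C)
-76116/X(c, -116) = -76116/(9*(35/61 + 4*I*√5/915) + 18*(-116)) = -76116/((315/61 + 12*I*√5/305) - 2088) = -76116/(-127053/61 + 12*I*√5/305)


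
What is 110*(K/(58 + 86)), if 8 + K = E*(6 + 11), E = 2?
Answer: 715/36 ≈ 19.861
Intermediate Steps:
K = 26 (K = -8 + 2*(6 + 11) = -8 + 2*17 = -8 + 34 = 26)
110*(K/(58 + 86)) = 110*(26/(58 + 86)) = 110*(26/144) = 110*(26*(1/144)) = 110*(13/72) = 715/36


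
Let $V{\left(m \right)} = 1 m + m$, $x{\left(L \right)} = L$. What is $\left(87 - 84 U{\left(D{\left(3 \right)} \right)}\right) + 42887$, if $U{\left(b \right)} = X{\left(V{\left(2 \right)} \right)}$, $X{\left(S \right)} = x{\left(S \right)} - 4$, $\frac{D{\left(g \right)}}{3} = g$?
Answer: $42974$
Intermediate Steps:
$V{\left(m \right)} = 2 m$ ($V{\left(m \right)} = m + m = 2 m$)
$D{\left(g \right)} = 3 g$
$X{\left(S \right)} = -4 + S$ ($X{\left(S \right)} = S - 4 = -4 + S$)
$U{\left(b \right)} = 0$ ($U{\left(b \right)} = -4 + 2 \cdot 2 = -4 + 4 = 0$)
$\left(87 - 84 U{\left(D{\left(3 \right)} \right)}\right) + 42887 = \left(87 - 0\right) + 42887 = \left(87 + 0\right) + 42887 = 87 + 42887 = 42974$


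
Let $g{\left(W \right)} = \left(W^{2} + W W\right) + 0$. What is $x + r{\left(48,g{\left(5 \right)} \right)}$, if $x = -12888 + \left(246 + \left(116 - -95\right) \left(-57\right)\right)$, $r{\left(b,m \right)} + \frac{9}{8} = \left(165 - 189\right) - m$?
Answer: $- \frac{197953}{8} \approx -24744.0$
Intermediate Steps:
$g{\left(W \right)} = 2 W^{2}$ ($g{\left(W \right)} = \left(W^{2} + W^{2}\right) + 0 = 2 W^{2} + 0 = 2 W^{2}$)
$r{\left(b,m \right)} = - \frac{201}{8} - m$ ($r{\left(b,m \right)} = - \frac{9}{8} - \left(24 + m\right) = - \frac{201}{8} - m$)
$x = -24669$ ($x = -12888 + \left(246 + \left(116 + 95\right) \left(-57\right)\right) = -12888 + \left(246 + 211 \left(-57\right)\right) = -12888 + \left(246 - 12027\right) = -12888 - 11781 = -24669$)
$x + r{\left(48,g{\left(5 \right)} \right)} = -24669 - \left(\frac{201}{8} + 2 \cdot 5^{2}\right) = -24669 - \left(\frac{201}{8} + 2 \cdot 25\right) = -24669 - \frac{601}{8} = - \frac{197953}{8}$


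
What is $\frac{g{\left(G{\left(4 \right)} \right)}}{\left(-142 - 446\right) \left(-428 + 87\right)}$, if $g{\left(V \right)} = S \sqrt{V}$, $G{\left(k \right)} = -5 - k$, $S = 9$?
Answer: $\frac{9 i}{66836} \approx 0.00013466 i$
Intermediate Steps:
$g{\left(V \right)} = 9 \sqrt{V}$
$\frac{g{\left(G{\left(4 \right)} \right)}}{\left(-142 - 446\right) \left(-428 + 87\right)} = \frac{9 \sqrt{-5 - 4}}{\left(-142 - 446\right) \left(-428 + 87\right)} = \frac{9 \sqrt{-5 - 4}}{\left(-588\right) \left(-341\right)} = \frac{9 \sqrt{-9}}{200508} = 9 \cdot 3 i \frac{1}{200508} = 27 i \frac{1}{200508} = \frac{9 i}{66836}$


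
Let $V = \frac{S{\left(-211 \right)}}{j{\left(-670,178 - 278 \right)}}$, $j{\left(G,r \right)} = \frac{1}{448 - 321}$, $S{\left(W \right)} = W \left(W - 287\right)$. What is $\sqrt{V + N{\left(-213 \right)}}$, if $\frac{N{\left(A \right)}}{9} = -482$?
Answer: $2 \sqrt{3335142} \approx 3652.5$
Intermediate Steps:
$N{\left(A \right)} = -4338$ ($N{\left(A \right)} = 9 \left(-482\right) = -4338$)
$S{\left(W \right)} = W \left(-287 + W\right)$
$j{\left(G,r \right)} = \frac{1}{127}$
$V = 13344906$ ($V = - 211 \left(-287 - 211\right) \frac{1}{\frac{1}{127}} = \left(-211\right) \left(-498\right) 127 = 105078 \cdot 127 = 13344906$)
$\sqrt{V + N{\left(-213 \right)}} = \sqrt{13344906 - 4338} = \sqrt{13340568} = 2 \sqrt{3335142}$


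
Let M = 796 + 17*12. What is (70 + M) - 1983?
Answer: -913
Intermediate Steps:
M = 1000 (M = 796 + 204 = 1000)
(70 + M) - 1983 = (70 + 1000) - 1983 = 1070 - 1983 = -913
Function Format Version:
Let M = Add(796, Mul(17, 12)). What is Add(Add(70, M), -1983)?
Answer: -913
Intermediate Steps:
M = 1000 (M = Add(796, 204) = 1000)
Add(Add(70, M), -1983) = Add(Add(70, 1000), -1983) = Add(1070, -1983) = -913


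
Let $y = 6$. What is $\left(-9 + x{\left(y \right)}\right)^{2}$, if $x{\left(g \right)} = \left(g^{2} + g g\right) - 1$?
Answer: $3844$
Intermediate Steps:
$x{\left(g \right)} = -1 + 2 g^{2}$ ($x{\left(g \right)} = \left(g^{2} + g^{2}\right) - 1 = 2 g^{2} - 1 = -1 + 2 g^{2}$)
$\left(-9 + x{\left(y \right)}\right)^{2} = \left(-9 - \left(1 - 2 \cdot 6^{2}\right)\right)^{2} = \left(-9 + \left(-1 + 2 \cdot 36\right)\right)^{2} = \left(-9 + \left(-1 + 72\right)\right)^{2} = \left(-9 + 71\right)^{2} = 62^{2} = 3844$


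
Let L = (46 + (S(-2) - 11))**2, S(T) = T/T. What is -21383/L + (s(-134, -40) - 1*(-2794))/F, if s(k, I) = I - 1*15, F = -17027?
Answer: -367638085/22066992 ≈ -16.660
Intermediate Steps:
s(k, I) = -15 + I (s(k, I) = I - 15 = -15 + I)
S(T) = 1
L = 1296 (L = (46 + (1 - 11))**2 = (46 - 10)**2 = 36**2 = 1296)
-21383/L + (s(-134, -40) - 1*(-2794))/F = -21383/1296 + ((-15 - 40) - 1*(-2794))/(-17027) = -21383*1/1296 + (-55 + 2794)*(-1/17027) = -21383/1296 + 2739*(-1/17027) = -21383/1296 - 2739/17027 = -367638085/22066992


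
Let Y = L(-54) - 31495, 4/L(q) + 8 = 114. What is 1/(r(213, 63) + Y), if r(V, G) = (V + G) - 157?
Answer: -53/1662926 ≈ -3.1872e-5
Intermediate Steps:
r(V, G) = -157 + G + V (r(V, G) = (G + V) - 157 = -157 + G + V)
L(q) = 2/53 (L(q) = 4/(-8 + 114) = 4/106 = 4*(1/106) = 2/53)
Y = -1669233/53 (Y = 2/53 - 31495 = -1669233/53 ≈ -31495.)
1/(r(213, 63) + Y) = 1/((-157 + 63 + 213) - 1669233/53) = 1/(119 - 1669233/53) = 1/(-1662926/53) = -53/1662926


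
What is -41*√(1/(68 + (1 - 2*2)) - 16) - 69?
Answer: -69 - 41*I*√67535/65 ≈ -69.0 - 163.92*I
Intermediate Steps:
-41*√(1/(68 + (1 - 2*2)) - 16) - 69 = -41*√(1/(68 + (1 - 4)) - 16) - 69 = -41*√(1/(68 - 3) - 16) - 69 = -41*√(1/65 - 16) - 69 = -41*I*√67535/65 - 69 = -69 - 41*I*√67535/65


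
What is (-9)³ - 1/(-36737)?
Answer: -26781272/36737 ≈ -729.00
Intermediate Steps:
(-9)³ - 1/(-36737) = -729 - 1*(-1/36737) = -729 + 1/36737 = -26781272/36737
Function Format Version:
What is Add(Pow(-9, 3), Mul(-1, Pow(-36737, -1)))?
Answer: Rational(-26781272, 36737) ≈ -729.00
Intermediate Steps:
Add(Pow(-9, 3), Mul(-1, Pow(-36737, -1))) = Add(-729, Mul(-1, Rational(-1, 36737))) = Add(-729, Rational(1, 36737)) = Rational(-26781272, 36737)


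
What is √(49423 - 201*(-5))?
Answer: 2*√12607 ≈ 224.56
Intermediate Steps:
√(49423 - 201*(-5)) = √(49423 + 1005) = √50428 = 2*√12607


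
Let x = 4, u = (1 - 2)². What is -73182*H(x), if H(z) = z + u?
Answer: -365910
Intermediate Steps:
u = 1 (u = (-1)² = 1)
H(z) = 1 + z (H(z) = z + 1 = 1 + z)
-73182*H(x) = -73182*(1 + 4) = -73182*5 = -365910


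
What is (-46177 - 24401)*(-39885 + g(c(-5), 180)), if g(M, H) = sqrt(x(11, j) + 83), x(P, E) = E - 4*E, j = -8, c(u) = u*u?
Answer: 2815003530 - 70578*sqrt(107) ≈ 2.8143e+9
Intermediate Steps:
c(u) = u**2
x(P, E) = -3*E
g(M, H) = sqrt(107) (g(M, H) = sqrt(-3*(-8) + 83) = sqrt(24 + 83) = sqrt(107))
(-46177 - 24401)*(-39885 + g(c(-5), 180)) = (-46177 - 24401)*(-39885 + sqrt(107)) = -70578*(-39885 + sqrt(107)) = 2815003530 - 70578*sqrt(107)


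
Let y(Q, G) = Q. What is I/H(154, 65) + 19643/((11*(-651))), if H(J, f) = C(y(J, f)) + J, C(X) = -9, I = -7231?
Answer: -54629426/1038345 ≈ -52.612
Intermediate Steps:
H(J, f) = -9 + J
I/H(154, 65) + 19643/((11*(-651))) = -7231/(-9 + 154) + 19643/((11*(-651))) = -7231/145 + 19643/(-7161) = -7231*1/145 + 19643*(-1/7161) = -7231/145 - 19643/7161 = -54629426/1038345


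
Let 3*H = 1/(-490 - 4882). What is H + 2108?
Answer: 33972527/16116 ≈ 2108.0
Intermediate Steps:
H = -1/16116 (H = 1/(3*(-490 - 4882)) = (⅓)/(-5372) = (⅓)*(-1/5372) = -1/16116 ≈ -6.2050e-5)
H + 2108 = -1/16116 + 2108 = 33972527/16116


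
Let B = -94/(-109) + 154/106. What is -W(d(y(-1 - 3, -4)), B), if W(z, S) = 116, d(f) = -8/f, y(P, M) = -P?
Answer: -116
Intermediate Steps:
B = 13375/5777 (B = -94*(-1/109) + 154*(1/106) = 94/109 + 77/53 = 13375/5777 ≈ 2.3152)
-W(d(y(-1 - 3, -4)), B) = -1*116 = -116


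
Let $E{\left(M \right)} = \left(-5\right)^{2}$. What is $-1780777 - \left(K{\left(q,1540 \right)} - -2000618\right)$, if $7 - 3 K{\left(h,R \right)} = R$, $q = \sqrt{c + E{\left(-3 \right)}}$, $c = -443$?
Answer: $-3780884$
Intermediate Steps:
$E{\left(M \right)} = 25$
$q = i \sqrt{418}$ ($q = \sqrt{-443 + 25} = \sqrt{-418} = i \sqrt{418} \approx 20.445 i$)
$K{\left(h,R \right)} = \frac{7}{3} - \frac{R}{3}$
$-1780777 - \left(K{\left(q,1540 \right)} - -2000618\right) = -1780777 - \left(\left(\frac{7}{3} - \frac{1540}{3}\right) - -2000618\right) = -1780777 - \left(\left(\frac{7}{3} - \frac{1540}{3}\right) + 2000618\right) = -1780777 - \left(-511 + 2000618\right) = -1780777 - 2000107 = -3780884$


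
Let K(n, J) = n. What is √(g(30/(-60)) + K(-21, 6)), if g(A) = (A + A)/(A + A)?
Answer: 2*I*√5 ≈ 4.4721*I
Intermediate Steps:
g(A) = 1 (g(A) = (2*A)/((2*A)) = (2*A)*(1/(2*A)) = 1)
√(g(30/(-60)) + K(-21, 6)) = √(1 - 21) = √(-20) = 2*I*√5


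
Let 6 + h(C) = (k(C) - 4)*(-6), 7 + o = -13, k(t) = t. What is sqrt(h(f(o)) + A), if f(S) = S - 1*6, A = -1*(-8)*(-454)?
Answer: I*sqrt(3458) ≈ 58.805*I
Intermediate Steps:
A = -3632 (A = 8*(-454) = -3632)
o = -20 (o = -7 - 13 = -20)
f(S) = -6 + S (f(S) = S - 6 = -6 + S)
h(C) = 18 - 6*C (h(C) = -6 + (C - 4)*(-6) = -6 + (-4 + C)*(-6) = -6 + (24 - 6*C) = 18 - 6*C)
sqrt(h(f(o)) + A) = sqrt((18 - 6*(-6 - 20)) - 3632) = sqrt((18 - 6*(-26)) - 3632) = sqrt((18 + 156) - 3632) = sqrt(174 - 3632) = sqrt(-3458) = I*sqrt(3458)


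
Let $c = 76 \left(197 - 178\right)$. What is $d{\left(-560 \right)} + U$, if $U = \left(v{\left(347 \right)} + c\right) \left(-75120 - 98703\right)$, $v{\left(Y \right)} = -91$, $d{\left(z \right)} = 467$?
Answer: $-235182052$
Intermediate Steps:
$c = 1444$ ($c = 76 \cdot 19 = 1444$)
$U = -235182519$ ($U = \left(-91 + 1444\right) \left(-75120 - 98703\right) = 1353 \left(-173823\right) = -235182519$)
$d{\left(-560 \right)} + U = 467 - 235182519 = -235182052$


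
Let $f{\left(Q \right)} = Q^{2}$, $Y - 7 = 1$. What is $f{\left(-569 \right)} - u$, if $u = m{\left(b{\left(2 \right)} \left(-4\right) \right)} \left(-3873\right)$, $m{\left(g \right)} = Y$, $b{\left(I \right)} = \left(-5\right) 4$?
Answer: $354745$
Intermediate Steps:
$Y = 8$ ($Y = 7 + 1 = 8$)
$b{\left(I \right)} = -20$
$m{\left(g \right)} = 8$
$u = -30984$ ($u = 8 \left(-3873\right) = -30984$)
$f{\left(-569 \right)} - u = \left(-569\right)^{2} - -30984 = 323761 + 30984 = 354745$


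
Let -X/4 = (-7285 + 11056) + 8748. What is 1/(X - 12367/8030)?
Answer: -8030/402122647 ≈ -1.9969e-5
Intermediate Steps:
X = -50076 (X = -4*((-7285 + 11056) + 8748) = -4*(3771 + 8748) = -4*12519 = -50076)
1/(X - 12367/8030) = 1/(-50076 - 12367/8030) = 1/(-402122647/8030) = -8030/402122647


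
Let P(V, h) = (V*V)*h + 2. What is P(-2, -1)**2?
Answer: 4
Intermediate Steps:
P(V, h) = 2 + h*V**2 (P(V, h) = V**2*h + 2 = h*V**2 + 2 = 2 + h*V**2)
P(-2, -1)**2 = (2 - 1*(-2)**2)**2 = (2 - 1*4)**2 = (2 - 4)**2 = (-2)**2 = 4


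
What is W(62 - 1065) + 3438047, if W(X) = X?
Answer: 3437044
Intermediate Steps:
W(62 - 1065) + 3438047 = (62 - 1065) + 3438047 = -1003 + 3438047 = 3437044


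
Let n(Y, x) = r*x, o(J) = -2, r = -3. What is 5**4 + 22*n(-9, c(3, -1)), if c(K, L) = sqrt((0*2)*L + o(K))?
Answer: 625 - 66*I*sqrt(2) ≈ 625.0 - 93.338*I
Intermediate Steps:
c(K, L) = I*sqrt(2) (c(K, L) = sqrt((0*2)*L - 2) = sqrt(0*L - 2) = sqrt(0 - 2) = sqrt(-2) = I*sqrt(2))
n(Y, x) = -3*x
5**4 + 22*n(-9, c(3, -1)) = 5**4 + 22*(-3*I*sqrt(2)) = 625 + 22*(-3*I*sqrt(2)) = 625 - 66*I*sqrt(2)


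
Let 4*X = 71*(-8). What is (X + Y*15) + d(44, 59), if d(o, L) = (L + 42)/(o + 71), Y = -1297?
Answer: -2253554/115 ≈ -19596.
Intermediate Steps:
d(o, L) = (42 + L)/(71 + o)
X = -142 (X = (71*(-8))/4 = (1/4)*(-568) = -142)
(X + Y*15) + d(44, 59) = (-142 - 1297*15) + (42 + 59)/(71 + 44) = (-142 - 19455) + 101/115 = -19597 + (1/115)*101 = -19597 + 101/115 = -2253554/115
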